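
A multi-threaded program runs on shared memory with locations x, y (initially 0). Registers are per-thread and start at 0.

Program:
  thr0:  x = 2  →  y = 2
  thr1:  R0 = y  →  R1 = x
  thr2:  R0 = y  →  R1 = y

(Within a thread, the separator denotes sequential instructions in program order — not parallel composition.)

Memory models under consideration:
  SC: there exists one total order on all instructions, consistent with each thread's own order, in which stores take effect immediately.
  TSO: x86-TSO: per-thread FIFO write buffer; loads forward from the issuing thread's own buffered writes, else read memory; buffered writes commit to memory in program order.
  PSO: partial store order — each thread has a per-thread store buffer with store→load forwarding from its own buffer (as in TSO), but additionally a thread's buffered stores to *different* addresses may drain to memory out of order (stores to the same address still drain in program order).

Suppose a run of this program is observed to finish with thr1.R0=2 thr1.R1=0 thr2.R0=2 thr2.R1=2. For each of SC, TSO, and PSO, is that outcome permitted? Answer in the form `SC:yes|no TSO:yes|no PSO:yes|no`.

SC:no TSO:no PSO:yes

outcome vector order: (thr1.R0,thr1.R1,thr2.R0,thr2.R1)
SC (9): (0,0,0,0), (0,0,0,2), (0,0,2,2), (0,2,0,0), (0,2,0,2), (0,2,2,2), (2,2,0,0), (2,2,0,2), (2,2,2,2)
TSO (9): (0,0,0,0), (0,0,0,2), (0,0,2,2), (0,2,0,0), (0,2,0,2), (0,2,2,2), (2,2,0,0), (2,2,0,2), (2,2,2,2)
PSO (12): (0,0,0,0), (0,0,0,2), (0,0,2,2), (0,2,0,0), (0,2,0,2), (0,2,2,2), (2,0,0,0), (2,0,0,2), (2,0,2,2), (2,2,0,0), (2,2,0,2), (2,2,2,2)
target (2,0,2,2) ∈ {PSO}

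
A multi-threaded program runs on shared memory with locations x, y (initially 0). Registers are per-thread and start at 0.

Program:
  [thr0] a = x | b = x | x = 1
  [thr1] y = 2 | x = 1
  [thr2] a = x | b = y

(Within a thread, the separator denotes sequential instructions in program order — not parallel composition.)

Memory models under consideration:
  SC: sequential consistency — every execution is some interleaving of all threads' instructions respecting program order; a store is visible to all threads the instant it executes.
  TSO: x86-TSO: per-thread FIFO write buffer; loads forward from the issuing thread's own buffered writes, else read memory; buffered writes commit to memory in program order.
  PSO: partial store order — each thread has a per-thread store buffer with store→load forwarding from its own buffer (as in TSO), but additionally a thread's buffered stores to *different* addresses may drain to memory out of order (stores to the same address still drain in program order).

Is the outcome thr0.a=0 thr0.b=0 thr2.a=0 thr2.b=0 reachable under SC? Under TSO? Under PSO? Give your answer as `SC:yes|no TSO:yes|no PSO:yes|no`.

outcome vector order: (thr0.a,thr0.b,thr2.a,thr2.b)
under SC → 0/0/0/0; 0/0/0/2; 0/0/1/0; 0/0/1/2; 0/1/0/0; 0/1/0/2; 0/1/1/2; 1/1/0/0; 1/1/0/2; 1/1/1/2
under TSO → 0/0/0/0; 0/0/0/2; 0/0/1/0; 0/0/1/2; 0/1/0/0; 0/1/0/2; 0/1/1/2; 1/1/0/0; 1/1/0/2; 1/1/1/2
under PSO → 0/0/0/0; 0/0/0/2; 0/0/1/0; 0/0/1/2; 0/1/0/0; 0/1/0/2; 0/1/1/0; 0/1/1/2; 1/1/0/0; 1/1/0/2; 1/1/1/0; 1/1/1/2
target 0/0/0/0 ∈ {SC,TSO,PSO}

SC:yes TSO:yes PSO:yes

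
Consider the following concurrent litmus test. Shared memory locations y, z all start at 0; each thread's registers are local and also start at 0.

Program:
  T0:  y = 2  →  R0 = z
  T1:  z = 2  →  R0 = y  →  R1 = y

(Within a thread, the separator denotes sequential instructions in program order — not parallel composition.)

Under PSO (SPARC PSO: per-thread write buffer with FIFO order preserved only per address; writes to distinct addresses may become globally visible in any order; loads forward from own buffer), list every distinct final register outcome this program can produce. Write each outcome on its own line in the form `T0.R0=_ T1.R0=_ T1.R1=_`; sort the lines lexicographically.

outcome vector order: (T0.R0,T1.R0,T1.R1)
|PSO outcomes| = 6

T0.R0=0 T1.R0=0 T1.R1=0
T0.R0=0 T1.R0=0 T1.R1=2
T0.R0=0 T1.R0=2 T1.R1=2
T0.R0=2 T1.R0=0 T1.R1=0
T0.R0=2 T1.R0=0 T1.R1=2
T0.R0=2 T1.R0=2 T1.R1=2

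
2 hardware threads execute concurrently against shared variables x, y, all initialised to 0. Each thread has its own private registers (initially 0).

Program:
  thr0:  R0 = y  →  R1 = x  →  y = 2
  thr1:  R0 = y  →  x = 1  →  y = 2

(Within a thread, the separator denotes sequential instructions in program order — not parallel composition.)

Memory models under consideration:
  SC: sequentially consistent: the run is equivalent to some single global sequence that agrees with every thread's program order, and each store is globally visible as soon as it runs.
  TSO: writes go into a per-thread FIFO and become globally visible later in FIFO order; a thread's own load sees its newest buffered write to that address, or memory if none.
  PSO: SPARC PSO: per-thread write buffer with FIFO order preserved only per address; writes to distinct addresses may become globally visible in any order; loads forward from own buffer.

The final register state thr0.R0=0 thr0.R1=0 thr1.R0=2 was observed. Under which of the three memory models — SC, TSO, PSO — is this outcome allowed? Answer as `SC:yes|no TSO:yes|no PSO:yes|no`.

SC:yes TSO:yes PSO:yes

outcome vector order: (thr0.R0,thr0.R1,thr1.R0)
[SC] allowed = {<0 0 0>, <0 0 2>, <0 1 0>, <2 1 0>}
[TSO] allowed = {<0 0 0>, <0 0 2>, <0 1 0>, <2 1 0>}
[PSO] allowed = {<0 0 0>, <0 0 2>, <0 1 0>, <2 0 0>, <2 1 0>}
target <0 0 2> ∈ {SC,TSO,PSO}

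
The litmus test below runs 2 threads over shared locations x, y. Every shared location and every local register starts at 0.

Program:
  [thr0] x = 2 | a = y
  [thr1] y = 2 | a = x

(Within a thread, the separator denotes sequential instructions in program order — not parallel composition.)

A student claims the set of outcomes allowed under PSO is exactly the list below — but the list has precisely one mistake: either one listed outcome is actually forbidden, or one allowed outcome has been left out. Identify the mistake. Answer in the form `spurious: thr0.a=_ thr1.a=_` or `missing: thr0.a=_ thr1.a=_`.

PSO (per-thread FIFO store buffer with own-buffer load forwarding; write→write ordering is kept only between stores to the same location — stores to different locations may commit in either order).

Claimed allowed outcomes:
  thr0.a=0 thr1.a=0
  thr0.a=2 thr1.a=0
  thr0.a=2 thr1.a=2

outcome vector order: (thr0.a,thr1.a)
PSO: 4 outcomes — {0/0; 0/2; 2/0; 2/2}
PSO∖claimed = {0/2}

missing: thr0.a=0 thr1.a=2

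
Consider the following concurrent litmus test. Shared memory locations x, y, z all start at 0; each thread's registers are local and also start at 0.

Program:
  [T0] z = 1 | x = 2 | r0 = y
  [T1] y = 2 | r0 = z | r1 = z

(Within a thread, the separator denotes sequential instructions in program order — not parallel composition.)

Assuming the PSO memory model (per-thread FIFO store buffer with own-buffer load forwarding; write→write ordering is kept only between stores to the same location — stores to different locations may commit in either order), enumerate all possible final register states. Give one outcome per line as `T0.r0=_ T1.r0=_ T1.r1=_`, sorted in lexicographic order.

T0.r0=0 T1.r0=0 T1.r1=0
T0.r0=0 T1.r0=0 T1.r1=1
T0.r0=0 T1.r0=1 T1.r1=1
T0.r0=2 T1.r0=0 T1.r1=0
T0.r0=2 T1.r0=0 T1.r1=1
T0.r0=2 T1.r0=1 T1.r1=1

outcome vector order: (T0.r0,T1.r0,T1.r1)
|PSO outcomes| = 6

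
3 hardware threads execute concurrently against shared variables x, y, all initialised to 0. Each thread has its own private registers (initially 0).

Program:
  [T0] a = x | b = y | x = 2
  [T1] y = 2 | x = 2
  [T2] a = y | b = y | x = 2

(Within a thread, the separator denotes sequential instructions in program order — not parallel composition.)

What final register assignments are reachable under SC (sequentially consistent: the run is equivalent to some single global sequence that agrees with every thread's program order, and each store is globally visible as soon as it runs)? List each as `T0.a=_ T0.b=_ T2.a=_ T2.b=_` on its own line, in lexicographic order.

outcome vector order: (T0.a,T0.b,T2.a,T2.b)
|SC outcomes| = 10

T0.a=0 T0.b=0 T2.a=0 T2.b=0
T0.a=0 T0.b=0 T2.a=0 T2.b=2
T0.a=0 T0.b=0 T2.a=2 T2.b=2
T0.a=0 T0.b=2 T2.a=0 T2.b=0
T0.a=0 T0.b=2 T2.a=0 T2.b=2
T0.a=0 T0.b=2 T2.a=2 T2.b=2
T0.a=2 T0.b=0 T2.a=0 T2.b=0
T0.a=2 T0.b=2 T2.a=0 T2.b=0
T0.a=2 T0.b=2 T2.a=0 T2.b=2
T0.a=2 T0.b=2 T2.a=2 T2.b=2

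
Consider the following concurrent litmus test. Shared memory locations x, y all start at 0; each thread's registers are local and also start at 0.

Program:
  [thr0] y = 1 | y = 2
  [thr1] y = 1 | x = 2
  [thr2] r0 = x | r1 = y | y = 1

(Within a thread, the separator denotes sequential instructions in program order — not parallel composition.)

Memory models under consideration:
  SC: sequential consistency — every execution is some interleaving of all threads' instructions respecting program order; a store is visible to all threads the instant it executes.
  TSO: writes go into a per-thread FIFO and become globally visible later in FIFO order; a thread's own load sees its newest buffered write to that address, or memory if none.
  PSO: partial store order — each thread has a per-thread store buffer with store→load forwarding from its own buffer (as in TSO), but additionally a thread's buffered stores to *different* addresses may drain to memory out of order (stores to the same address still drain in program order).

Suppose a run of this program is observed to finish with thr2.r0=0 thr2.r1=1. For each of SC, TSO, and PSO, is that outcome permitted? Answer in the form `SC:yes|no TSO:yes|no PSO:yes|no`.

SC:yes TSO:yes PSO:yes

outcome vector order: (thr2.r0,thr2.r1)
SC: 5 outcomes — {<0 0>; <0 1>; <0 2>; <2 1>; <2 2>}
TSO: 5 outcomes — {<0 0>; <0 1>; <0 2>; <2 1>; <2 2>}
PSO: 6 outcomes — {<0 0>; <0 1>; <0 2>; <2 0>; <2 1>; <2 2>}
target <0 1> ∈ {SC,TSO,PSO}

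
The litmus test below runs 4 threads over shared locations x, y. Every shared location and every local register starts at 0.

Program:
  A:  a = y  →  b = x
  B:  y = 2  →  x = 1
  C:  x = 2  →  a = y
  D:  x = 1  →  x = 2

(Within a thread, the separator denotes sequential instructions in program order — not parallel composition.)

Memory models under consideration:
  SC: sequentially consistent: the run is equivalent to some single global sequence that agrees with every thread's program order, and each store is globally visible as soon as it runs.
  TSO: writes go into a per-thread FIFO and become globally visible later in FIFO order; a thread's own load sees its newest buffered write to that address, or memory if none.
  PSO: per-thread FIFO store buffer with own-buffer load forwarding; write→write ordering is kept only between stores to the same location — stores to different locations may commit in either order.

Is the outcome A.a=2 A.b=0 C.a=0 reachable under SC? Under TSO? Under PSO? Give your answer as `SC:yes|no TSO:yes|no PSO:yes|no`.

outcome vector order: (A.a,A.b,C.a)
SC: 11 outcomes — {<0 0 0>; <0 0 2>; <0 1 0>; <0 1 2>; <0 2 0>; <0 2 2>; <2 0 2>; <2 1 0>; <2 1 2>; <2 2 0>; <2 2 2>}
TSO: 12 outcomes — {<0 0 0>; <0 0 2>; <0 1 0>; <0 1 2>; <0 2 0>; <0 2 2>; <2 0 0>; <2 0 2>; <2 1 0>; <2 1 2>; <2 2 0>; <2 2 2>}
PSO: 12 outcomes — {<0 0 0>; <0 0 2>; <0 1 0>; <0 1 2>; <0 2 0>; <0 2 2>; <2 0 0>; <2 0 2>; <2 1 0>; <2 1 2>; <2 2 0>; <2 2 2>}
target <2 0 0> ∈ {TSO,PSO}

SC:no TSO:yes PSO:yes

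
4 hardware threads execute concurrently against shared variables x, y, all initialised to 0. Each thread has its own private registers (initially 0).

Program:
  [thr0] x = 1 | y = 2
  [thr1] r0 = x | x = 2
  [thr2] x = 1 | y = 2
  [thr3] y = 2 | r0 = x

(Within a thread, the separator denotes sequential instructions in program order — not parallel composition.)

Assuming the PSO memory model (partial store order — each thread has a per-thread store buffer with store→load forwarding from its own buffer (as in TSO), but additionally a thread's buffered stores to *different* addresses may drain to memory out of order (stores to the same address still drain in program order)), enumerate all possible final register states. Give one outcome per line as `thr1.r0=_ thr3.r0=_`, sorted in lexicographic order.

thr1.r0=0 thr3.r0=0
thr1.r0=0 thr3.r0=1
thr1.r0=0 thr3.r0=2
thr1.r0=1 thr3.r0=0
thr1.r0=1 thr3.r0=1
thr1.r0=1 thr3.r0=2

outcome vector order: (thr1.r0,thr3.r0)
|PSO outcomes| = 6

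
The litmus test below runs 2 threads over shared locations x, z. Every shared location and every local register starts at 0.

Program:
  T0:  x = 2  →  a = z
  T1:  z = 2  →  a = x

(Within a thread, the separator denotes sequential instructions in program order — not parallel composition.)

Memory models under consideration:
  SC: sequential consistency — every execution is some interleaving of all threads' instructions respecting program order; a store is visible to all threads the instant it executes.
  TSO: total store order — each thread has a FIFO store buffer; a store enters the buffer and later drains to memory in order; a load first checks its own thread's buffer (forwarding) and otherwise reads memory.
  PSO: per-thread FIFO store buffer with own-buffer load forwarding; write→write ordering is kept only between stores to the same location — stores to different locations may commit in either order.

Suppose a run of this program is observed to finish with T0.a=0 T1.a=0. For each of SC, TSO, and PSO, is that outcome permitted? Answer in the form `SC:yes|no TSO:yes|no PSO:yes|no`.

SC:no TSO:yes PSO:yes

outcome vector order: (T0.a,T1.a)
under SC → 02 20 22
under TSO → 00 02 20 22
under PSO → 00 02 20 22
target 00 ∈ {TSO,PSO}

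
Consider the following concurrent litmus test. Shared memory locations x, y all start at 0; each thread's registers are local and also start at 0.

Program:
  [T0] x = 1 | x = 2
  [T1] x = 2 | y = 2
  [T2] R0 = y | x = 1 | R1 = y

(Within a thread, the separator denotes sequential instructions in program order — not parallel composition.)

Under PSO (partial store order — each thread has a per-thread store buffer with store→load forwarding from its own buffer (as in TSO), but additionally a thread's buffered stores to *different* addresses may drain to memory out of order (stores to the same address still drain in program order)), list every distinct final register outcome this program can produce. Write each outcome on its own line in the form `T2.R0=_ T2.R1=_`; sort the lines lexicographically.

outcome vector order: (T2.R0,T2.R1)
|PSO outcomes| = 3

T2.R0=0 T2.R1=0
T2.R0=0 T2.R1=2
T2.R0=2 T2.R1=2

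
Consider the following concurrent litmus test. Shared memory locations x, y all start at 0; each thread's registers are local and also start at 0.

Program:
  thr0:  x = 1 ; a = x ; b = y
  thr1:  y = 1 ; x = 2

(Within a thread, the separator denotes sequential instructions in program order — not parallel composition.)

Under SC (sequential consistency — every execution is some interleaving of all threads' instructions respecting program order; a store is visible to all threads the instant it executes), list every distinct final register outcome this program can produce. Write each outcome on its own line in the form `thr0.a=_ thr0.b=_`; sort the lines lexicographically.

thr0.a=1 thr0.b=0
thr0.a=1 thr0.b=1
thr0.a=2 thr0.b=1

outcome vector order: (thr0.a,thr0.b)
|SC outcomes| = 3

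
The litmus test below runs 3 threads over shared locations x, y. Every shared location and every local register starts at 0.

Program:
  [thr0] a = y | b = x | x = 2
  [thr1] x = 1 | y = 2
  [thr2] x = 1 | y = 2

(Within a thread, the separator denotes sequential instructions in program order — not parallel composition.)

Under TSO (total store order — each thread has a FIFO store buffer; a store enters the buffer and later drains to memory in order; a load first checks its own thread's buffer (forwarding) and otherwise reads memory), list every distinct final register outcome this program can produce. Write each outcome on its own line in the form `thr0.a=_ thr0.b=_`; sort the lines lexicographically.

thr0.a=0 thr0.b=0
thr0.a=0 thr0.b=1
thr0.a=2 thr0.b=1

outcome vector order: (thr0.a,thr0.b)
|TSO outcomes| = 3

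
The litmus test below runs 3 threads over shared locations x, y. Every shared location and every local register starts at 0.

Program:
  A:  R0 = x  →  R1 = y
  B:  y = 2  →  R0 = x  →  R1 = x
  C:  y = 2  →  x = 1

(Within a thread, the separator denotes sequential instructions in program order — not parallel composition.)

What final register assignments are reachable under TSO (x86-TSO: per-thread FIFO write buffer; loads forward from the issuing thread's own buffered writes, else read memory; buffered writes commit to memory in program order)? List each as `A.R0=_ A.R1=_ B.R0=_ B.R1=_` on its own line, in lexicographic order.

A.R0=0 A.R1=0 B.R0=0 B.R1=0
A.R0=0 A.R1=0 B.R0=0 B.R1=1
A.R0=0 A.R1=0 B.R0=1 B.R1=1
A.R0=0 A.R1=2 B.R0=0 B.R1=0
A.R0=0 A.R1=2 B.R0=0 B.R1=1
A.R0=0 A.R1=2 B.R0=1 B.R1=1
A.R0=1 A.R1=2 B.R0=0 B.R1=0
A.R0=1 A.R1=2 B.R0=0 B.R1=1
A.R0=1 A.R1=2 B.R0=1 B.R1=1

outcome vector order: (A.R0,A.R1,B.R0,B.R1)
|TSO outcomes| = 9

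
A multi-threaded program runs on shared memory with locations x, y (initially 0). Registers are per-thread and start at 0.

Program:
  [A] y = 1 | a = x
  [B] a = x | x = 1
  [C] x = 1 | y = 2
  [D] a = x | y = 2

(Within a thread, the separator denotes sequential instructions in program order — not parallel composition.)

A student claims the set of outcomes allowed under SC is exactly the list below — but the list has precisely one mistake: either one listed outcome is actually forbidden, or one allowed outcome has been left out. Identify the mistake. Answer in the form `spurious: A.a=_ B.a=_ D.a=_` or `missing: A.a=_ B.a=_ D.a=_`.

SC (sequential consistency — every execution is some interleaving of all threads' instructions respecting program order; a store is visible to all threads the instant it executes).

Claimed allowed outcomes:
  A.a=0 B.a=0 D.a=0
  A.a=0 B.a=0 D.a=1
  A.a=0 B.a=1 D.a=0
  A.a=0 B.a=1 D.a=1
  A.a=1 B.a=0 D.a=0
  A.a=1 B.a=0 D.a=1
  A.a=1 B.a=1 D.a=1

missing: A.a=1 B.a=1 D.a=0

outcome vector order: (A.a,B.a,D.a)
[SC] allowed = {000, 001, 010, 011, 100, 101, 110, 111}
SC∖claimed = {110}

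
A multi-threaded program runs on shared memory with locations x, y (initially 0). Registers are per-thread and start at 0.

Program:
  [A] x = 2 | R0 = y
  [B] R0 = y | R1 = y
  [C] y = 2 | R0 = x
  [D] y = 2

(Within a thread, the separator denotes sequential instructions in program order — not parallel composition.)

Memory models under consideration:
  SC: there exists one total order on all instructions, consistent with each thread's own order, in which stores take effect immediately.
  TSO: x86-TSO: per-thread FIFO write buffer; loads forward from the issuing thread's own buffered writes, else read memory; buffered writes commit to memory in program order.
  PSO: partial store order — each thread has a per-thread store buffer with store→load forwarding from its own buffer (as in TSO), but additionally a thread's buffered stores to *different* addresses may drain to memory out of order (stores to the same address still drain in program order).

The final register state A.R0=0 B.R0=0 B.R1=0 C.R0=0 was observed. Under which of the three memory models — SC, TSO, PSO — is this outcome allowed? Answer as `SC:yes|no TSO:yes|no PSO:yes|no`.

outcome vector order: (A.R0,B.R0,B.R1,C.R0)
under SC → 0002, 0022, 0222, 2000, 2002, 2020, 2022, 2220, 2222
under TSO → 0000, 0002, 0020, 0022, 0220, 0222, 2000, 2002, 2020, 2022, 2220, 2222
under PSO → 0000, 0002, 0020, 0022, 0220, 0222, 2000, 2002, 2020, 2022, 2220, 2222
target 0000 ∈ {TSO,PSO}

SC:no TSO:yes PSO:yes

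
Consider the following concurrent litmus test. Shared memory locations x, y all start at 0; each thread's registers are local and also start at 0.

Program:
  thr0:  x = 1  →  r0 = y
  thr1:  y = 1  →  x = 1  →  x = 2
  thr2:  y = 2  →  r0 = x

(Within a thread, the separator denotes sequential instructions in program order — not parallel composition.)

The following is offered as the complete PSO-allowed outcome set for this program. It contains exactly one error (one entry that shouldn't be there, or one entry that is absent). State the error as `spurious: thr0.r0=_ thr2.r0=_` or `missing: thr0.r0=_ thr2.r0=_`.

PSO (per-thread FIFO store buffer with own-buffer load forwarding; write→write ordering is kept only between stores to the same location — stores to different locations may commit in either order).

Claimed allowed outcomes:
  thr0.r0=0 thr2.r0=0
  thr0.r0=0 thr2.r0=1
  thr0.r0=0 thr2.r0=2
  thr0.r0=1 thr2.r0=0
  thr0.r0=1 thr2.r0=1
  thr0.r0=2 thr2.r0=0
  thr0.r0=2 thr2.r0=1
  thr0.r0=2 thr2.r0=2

outcome vector order: (thr0.r0,thr2.r0)
under PSO → 00 01 02 10 11 12 20 21 22
PSO∖claimed = {12}

missing: thr0.r0=1 thr2.r0=2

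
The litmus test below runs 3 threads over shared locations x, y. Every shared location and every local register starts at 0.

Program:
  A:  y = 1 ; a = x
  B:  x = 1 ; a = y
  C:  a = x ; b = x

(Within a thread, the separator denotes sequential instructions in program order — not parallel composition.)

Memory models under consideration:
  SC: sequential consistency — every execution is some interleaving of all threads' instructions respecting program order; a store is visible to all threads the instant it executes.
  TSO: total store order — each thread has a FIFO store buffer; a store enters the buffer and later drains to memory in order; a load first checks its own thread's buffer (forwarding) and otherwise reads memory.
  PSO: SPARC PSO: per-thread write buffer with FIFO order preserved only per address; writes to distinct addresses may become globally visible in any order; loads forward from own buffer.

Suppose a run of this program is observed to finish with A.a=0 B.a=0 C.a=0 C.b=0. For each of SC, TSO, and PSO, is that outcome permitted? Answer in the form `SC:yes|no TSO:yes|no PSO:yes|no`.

outcome vector order: (A.a,B.a,C.a,C.b)
SC (9): 0/1/0/0; 0/1/0/1; 0/1/1/1; 1/0/0/0; 1/0/0/1; 1/0/1/1; 1/1/0/0; 1/1/0/1; 1/1/1/1
TSO (12): 0/0/0/0; 0/0/0/1; 0/0/1/1; 0/1/0/0; 0/1/0/1; 0/1/1/1; 1/0/0/0; 1/0/0/1; 1/0/1/1; 1/1/0/0; 1/1/0/1; 1/1/1/1
PSO (12): 0/0/0/0; 0/0/0/1; 0/0/1/1; 0/1/0/0; 0/1/0/1; 0/1/1/1; 1/0/0/0; 1/0/0/1; 1/0/1/1; 1/1/0/0; 1/1/0/1; 1/1/1/1
target 0/0/0/0 ∈ {TSO,PSO}

SC:no TSO:yes PSO:yes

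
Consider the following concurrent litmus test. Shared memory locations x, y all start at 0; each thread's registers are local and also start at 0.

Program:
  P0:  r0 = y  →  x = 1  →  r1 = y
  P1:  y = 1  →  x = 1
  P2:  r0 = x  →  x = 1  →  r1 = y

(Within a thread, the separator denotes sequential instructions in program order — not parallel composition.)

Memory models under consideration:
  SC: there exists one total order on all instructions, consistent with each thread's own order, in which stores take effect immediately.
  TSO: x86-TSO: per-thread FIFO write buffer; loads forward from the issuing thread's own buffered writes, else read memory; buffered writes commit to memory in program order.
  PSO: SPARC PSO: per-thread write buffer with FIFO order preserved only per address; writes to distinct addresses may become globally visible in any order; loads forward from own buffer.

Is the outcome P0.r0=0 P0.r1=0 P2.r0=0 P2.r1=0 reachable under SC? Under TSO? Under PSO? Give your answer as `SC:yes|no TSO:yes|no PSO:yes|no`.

SC:yes TSO:yes PSO:yes

outcome vector order: (P0.r0,P0.r1,P2.r0,P2.r1)
[SC] allowed = {0000, 0001, 0010, 0011, 0100, 0101, 0110, 0111, 1100, 1101, 1111}
[TSO] allowed = {0000, 0001, 0010, 0011, 0100, 0101, 0110, 0111, 1100, 1101, 1111}
[PSO] allowed = {0000, 0001, 0010, 0011, 0100, 0101, 0110, 0111, 1100, 1101, 1110, 1111}
target 0000 ∈ {SC,TSO,PSO}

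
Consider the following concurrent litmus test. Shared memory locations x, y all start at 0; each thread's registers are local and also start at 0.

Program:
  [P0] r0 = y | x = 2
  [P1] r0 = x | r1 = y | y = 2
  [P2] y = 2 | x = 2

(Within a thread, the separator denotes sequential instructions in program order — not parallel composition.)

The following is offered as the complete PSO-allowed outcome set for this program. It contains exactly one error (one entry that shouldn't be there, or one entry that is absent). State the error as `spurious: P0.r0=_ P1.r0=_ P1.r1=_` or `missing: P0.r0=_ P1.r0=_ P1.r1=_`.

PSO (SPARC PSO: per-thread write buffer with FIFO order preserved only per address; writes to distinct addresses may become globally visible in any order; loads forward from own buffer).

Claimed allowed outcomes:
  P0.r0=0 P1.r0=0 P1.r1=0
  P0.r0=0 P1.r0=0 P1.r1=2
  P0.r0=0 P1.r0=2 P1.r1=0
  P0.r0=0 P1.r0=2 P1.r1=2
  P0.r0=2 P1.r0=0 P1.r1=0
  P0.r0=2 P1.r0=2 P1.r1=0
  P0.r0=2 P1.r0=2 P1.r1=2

outcome vector order: (P0.r0,P1.r0,P1.r1)
PSO (8): 0/0/0 0/0/2 0/2/0 0/2/2 2/0/0 2/0/2 2/2/0 2/2/2
PSO∖claimed = {2/0/2}

missing: P0.r0=2 P1.r0=0 P1.r1=2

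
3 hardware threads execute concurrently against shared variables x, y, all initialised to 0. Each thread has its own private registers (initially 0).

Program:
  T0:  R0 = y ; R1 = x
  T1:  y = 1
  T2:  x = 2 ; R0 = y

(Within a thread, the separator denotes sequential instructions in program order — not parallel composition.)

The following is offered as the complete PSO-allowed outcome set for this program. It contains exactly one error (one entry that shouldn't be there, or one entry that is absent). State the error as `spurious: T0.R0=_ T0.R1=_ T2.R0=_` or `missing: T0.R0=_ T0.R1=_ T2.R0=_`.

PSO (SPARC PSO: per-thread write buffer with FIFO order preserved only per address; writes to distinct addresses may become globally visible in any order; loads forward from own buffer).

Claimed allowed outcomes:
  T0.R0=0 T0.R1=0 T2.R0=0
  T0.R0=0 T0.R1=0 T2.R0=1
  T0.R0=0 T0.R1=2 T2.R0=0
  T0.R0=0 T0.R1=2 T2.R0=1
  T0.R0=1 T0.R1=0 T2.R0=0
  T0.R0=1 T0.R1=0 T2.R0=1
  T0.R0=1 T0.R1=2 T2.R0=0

missing: T0.R0=1 T0.R1=2 T2.R0=1

outcome vector order: (T0.R0,T0.R1,T2.R0)
[PSO] allowed = {000 001 020 021 100 101 120 121}
PSO∖claimed = {121}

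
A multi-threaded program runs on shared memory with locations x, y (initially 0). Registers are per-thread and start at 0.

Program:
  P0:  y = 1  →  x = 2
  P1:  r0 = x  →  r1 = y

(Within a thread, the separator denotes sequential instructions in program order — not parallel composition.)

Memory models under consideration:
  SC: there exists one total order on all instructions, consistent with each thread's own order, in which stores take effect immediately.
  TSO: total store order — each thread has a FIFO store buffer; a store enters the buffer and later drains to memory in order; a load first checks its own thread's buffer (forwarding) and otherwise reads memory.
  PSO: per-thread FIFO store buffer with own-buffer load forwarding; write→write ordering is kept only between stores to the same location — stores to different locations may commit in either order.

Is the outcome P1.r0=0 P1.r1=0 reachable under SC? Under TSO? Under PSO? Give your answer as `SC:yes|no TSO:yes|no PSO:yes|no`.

outcome vector order: (P1.r0,P1.r1)
under SC → (0,0); (0,1); (2,1)
under TSO → (0,0); (0,1); (2,1)
under PSO → (0,0); (0,1); (2,0); (2,1)
target (0,0) ∈ {SC,TSO,PSO}

SC:yes TSO:yes PSO:yes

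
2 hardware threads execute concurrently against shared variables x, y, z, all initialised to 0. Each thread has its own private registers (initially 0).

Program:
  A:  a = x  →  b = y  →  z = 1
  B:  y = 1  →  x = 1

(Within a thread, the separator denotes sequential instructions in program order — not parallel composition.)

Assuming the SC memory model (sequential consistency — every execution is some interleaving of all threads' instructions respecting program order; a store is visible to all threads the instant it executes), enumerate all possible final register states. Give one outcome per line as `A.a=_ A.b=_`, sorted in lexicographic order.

A.a=0 A.b=0
A.a=0 A.b=1
A.a=1 A.b=1

outcome vector order: (A.a,A.b)
|SC outcomes| = 3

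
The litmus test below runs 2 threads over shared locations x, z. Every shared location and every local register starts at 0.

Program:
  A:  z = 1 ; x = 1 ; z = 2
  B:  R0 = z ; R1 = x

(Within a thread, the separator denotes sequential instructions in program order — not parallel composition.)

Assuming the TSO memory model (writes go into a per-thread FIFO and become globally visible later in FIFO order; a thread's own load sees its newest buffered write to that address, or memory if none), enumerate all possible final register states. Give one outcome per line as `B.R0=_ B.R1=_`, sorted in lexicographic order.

B.R0=0 B.R1=0
B.R0=0 B.R1=1
B.R0=1 B.R1=0
B.R0=1 B.R1=1
B.R0=2 B.R1=1

outcome vector order: (B.R0,B.R1)
|TSO outcomes| = 5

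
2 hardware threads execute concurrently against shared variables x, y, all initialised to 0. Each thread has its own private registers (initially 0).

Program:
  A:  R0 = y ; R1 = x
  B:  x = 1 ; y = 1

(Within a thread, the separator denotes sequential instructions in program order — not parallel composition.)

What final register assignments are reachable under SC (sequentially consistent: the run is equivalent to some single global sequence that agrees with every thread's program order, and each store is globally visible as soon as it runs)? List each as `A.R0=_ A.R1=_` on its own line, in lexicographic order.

A.R0=0 A.R1=0
A.R0=0 A.R1=1
A.R0=1 A.R1=1

outcome vector order: (A.R0,A.R1)
|SC outcomes| = 3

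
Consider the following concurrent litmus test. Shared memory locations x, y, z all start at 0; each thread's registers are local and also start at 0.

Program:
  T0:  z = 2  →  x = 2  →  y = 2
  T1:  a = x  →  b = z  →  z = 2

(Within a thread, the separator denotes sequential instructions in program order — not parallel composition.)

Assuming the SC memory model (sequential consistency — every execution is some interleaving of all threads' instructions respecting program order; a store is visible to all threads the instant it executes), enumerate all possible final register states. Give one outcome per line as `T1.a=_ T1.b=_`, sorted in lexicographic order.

T1.a=0 T1.b=0
T1.a=0 T1.b=2
T1.a=2 T1.b=2

outcome vector order: (T1.a,T1.b)
|SC outcomes| = 3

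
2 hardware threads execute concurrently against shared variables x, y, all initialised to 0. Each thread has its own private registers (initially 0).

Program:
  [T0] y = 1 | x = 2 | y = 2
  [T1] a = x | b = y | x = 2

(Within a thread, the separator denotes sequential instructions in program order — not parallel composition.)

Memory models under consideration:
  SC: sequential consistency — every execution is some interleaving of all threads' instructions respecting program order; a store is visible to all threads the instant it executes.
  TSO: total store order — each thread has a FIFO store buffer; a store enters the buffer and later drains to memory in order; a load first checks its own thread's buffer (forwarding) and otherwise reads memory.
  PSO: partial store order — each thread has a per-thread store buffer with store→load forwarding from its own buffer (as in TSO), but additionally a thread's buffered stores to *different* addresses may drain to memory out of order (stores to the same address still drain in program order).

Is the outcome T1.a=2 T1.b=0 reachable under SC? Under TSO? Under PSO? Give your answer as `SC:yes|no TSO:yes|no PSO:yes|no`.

SC:no TSO:no PSO:yes

outcome vector order: (T1.a,T1.b)
under SC → 00 01 02 21 22
under TSO → 00 01 02 21 22
under PSO → 00 01 02 20 21 22
target 20 ∈ {PSO}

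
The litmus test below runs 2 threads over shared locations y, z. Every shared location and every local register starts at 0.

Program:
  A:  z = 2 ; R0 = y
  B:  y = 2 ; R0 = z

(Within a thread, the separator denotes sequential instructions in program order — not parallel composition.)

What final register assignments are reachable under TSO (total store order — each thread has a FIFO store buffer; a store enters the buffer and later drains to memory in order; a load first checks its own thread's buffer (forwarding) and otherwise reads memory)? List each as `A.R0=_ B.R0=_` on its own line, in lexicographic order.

outcome vector order: (A.R0,B.R0)
|TSO outcomes| = 4

A.R0=0 B.R0=0
A.R0=0 B.R0=2
A.R0=2 B.R0=0
A.R0=2 B.R0=2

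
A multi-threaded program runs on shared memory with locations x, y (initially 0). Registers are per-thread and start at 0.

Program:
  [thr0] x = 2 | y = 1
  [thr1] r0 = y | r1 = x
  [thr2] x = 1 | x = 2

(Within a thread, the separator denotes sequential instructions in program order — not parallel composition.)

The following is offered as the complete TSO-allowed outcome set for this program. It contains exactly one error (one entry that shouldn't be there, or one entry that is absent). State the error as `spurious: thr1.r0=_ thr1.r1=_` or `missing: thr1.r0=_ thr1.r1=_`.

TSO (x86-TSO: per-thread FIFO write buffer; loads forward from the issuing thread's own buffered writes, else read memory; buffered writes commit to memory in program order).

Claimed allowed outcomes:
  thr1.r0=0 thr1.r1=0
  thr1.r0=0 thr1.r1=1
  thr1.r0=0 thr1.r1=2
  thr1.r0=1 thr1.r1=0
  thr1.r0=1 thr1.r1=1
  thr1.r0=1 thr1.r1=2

outcome vector order: (thr1.r0,thr1.r1)
[TSO] allowed = {<0 0>; <0 1>; <0 2>; <1 1>; <1 2>}
claimed∖TSO = {<1 0>}

spurious: thr1.r0=1 thr1.r1=0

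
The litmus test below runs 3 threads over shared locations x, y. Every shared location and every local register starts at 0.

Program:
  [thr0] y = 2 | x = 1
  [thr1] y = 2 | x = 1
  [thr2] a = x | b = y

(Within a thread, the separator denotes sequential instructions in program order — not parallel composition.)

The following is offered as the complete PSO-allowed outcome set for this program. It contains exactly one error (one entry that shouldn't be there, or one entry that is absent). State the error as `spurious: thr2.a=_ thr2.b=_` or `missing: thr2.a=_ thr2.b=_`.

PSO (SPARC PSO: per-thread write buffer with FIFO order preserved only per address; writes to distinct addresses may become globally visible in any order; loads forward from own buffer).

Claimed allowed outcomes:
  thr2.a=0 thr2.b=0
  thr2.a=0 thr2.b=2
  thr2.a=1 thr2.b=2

missing: thr2.a=1 thr2.b=0

outcome vector order: (thr2.a,thr2.b)
under PSO → 0/0, 0/2, 1/0, 1/2
PSO∖claimed = {1/0}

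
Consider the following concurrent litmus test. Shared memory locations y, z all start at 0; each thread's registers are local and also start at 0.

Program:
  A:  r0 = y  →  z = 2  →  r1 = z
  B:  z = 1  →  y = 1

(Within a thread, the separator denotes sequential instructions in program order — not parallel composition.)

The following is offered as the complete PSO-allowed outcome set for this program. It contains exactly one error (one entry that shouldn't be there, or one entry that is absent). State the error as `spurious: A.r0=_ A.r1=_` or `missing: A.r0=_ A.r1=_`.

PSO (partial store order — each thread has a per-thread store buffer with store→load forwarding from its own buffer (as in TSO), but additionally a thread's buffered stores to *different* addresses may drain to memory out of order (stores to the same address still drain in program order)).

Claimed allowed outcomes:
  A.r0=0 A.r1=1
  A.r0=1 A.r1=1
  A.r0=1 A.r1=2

outcome vector order: (A.r0,A.r1)
PSO (4): 0/1, 0/2, 1/1, 1/2
PSO∖claimed = {0/2}

missing: A.r0=0 A.r1=2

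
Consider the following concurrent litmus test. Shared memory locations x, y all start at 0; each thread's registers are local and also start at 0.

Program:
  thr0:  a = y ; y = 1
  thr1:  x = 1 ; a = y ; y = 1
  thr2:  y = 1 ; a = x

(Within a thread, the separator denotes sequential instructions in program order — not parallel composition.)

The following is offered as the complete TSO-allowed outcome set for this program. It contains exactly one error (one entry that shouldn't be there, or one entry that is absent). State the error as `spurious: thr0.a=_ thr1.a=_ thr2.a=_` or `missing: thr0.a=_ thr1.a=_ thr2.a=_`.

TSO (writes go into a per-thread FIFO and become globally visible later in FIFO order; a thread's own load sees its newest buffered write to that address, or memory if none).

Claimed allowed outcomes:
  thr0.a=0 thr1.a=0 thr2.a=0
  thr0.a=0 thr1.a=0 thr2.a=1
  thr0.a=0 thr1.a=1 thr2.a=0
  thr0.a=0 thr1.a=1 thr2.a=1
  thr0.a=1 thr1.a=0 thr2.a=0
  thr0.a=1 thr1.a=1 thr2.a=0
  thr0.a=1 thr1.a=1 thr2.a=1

missing: thr0.a=1 thr1.a=0 thr2.a=1

outcome vector order: (thr0.a,thr1.a,thr2.a)
[TSO] allowed = {<0 0 0>; <0 0 1>; <0 1 0>; <0 1 1>; <1 0 0>; <1 0 1>; <1 1 0>; <1 1 1>}
TSO∖claimed = {<1 0 1>}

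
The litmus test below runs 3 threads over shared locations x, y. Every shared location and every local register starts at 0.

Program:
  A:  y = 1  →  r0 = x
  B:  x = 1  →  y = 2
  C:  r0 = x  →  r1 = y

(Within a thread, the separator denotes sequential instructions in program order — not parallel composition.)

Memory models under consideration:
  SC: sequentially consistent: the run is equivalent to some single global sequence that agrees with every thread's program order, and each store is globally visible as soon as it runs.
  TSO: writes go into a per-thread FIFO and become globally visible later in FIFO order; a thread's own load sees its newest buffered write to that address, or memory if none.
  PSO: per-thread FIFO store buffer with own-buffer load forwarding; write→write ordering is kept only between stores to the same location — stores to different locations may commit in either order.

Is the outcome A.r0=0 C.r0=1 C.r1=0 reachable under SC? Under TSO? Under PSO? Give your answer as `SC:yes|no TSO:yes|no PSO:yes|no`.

outcome vector order: (A.r0,C.r0,C.r1)
under SC → 000; 001; 002; 011; 012; 100; 101; 102; 110; 111; 112
under TSO → 000; 001; 002; 010; 011; 012; 100; 101; 102; 110; 111; 112
under PSO → 000; 001; 002; 010; 011; 012; 100; 101; 102; 110; 111; 112
target 010 ∈ {TSO,PSO}

SC:no TSO:yes PSO:yes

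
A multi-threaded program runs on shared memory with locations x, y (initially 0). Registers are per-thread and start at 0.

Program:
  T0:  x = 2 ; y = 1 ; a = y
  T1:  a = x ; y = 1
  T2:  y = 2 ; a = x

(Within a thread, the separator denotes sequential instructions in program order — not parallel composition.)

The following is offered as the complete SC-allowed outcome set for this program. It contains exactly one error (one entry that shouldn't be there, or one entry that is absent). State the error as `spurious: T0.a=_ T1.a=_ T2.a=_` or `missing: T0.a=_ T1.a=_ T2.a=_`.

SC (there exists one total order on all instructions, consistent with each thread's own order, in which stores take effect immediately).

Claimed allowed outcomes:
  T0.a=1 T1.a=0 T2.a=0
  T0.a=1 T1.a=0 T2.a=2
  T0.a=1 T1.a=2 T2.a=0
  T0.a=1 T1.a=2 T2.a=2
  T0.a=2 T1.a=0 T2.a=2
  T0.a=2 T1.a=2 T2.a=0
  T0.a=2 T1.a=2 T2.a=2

outcome vector order: (T0.a,T1.a,T2.a)
SC (6): 1/0/0 1/0/2 1/2/0 1/2/2 2/0/2 2/2/2
claimed∖SC = {2/2/0}

spurious: T0.a=2 T1.a=2 T2.a=0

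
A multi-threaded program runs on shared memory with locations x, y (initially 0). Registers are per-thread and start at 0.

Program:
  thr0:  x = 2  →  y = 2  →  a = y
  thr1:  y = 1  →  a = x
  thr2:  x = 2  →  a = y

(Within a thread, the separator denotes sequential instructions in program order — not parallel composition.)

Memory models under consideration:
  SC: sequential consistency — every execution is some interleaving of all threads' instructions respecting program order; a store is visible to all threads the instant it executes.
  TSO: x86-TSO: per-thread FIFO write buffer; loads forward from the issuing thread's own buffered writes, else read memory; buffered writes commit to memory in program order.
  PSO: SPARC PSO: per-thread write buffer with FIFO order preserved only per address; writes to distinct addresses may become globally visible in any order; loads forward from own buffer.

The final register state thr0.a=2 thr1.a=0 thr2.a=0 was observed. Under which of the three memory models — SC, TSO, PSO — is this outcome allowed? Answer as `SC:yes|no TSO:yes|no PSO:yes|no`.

outcome vector order: (thr0.a,thr1.a,thr2.a)
under SC → 1/2/0; 1/2/1; 1/2/2; 2/0/1; 2/0/2; 2/2/0; 2/2/1; 2/2/2
under TSO → 1/0/0; 1/0/1; 1/0/2; 1/2/0; 1/2/1; 1/2/2; 2/0/0; 2/0/1; 2/0/2; 2/2/0; 2/2/1; 2/2/2
under PSO → 1/0/0; 1/0/1; 1/0/2; 1/2/0; 1/2/1; 1/2/2; 2/0/0; 2/0/1; 2/0/2; 2/2/0; 2/2/1; 2/2/2
target 2/0/0 ∈ {TSO,PSO}

SC:no TSO:yes PSO:yes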